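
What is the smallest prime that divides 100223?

31

100223 is odd.
Digit sum 8, not divisible by 3.
Ends in 3: not divisible by 5.
7: 100223 = 7·14317 + 4
11: 100223 = 11·9111 + 2
13: 100223 = 13·7709 + 6
17: 100223 = 17·5895 + 8
19: 100223 = 19·5274 + 17
23: 100223 = 23·4357 + 12
29: 100223 = 29·3455 + 28
31: 100223 = 31·3233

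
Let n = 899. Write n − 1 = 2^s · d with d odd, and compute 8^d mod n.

899 − 1 = 898 = 2^1 · 449, so d = 449.
8^1 ≡ 8 (mod 899)
8^2 ≡ 8^2 = 64 ≡ 64 (mod 899)
8^4 ≡ 64^2 = 4096 ≡ 500 (mod 899)
8^8 ≡ 500^2 = 250000 ≡ 78 (mod 899)
8^16 ≡ 78^2 = 6084 ≡ 690 (mod 899)
8^32 ≡ 690^2 = 476100 ≡ 529 (mod 899)
8^64 ≡ 529^2 = 279841 ≡ 252 (mod 899)
8^128 ≡ 252^2 = 63504 ≡ 574 (mod 899)
8^256 ≡ 574^2 = 329476 ≡ 442 (mod 899)
449 = 256 + 128 + 64 + 1 in binary powers of 2.
So 8^449 ≡ 442 · 574 · 252 · 8 ≡ 66 (mod 899).
Squaring chain: 66; never reaches −1, so base 8 is a Miller–Rabin witness that 899 is composite.

66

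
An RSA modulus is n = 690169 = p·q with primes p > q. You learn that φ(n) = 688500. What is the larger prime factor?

919

φ(n) = (p−1)(q−1) = n − (p+q) + 1, so p + q = 690169 − 688500 + 1 = 1670.
p and q are the roots of t² − 1670t + 690169 = 0.
Discriminant: 1670² − 4·690169 = 2788900 − 2760676 = 28224; √28224 = 168.
q = (1670 − 168)/2 = 751, p = (1670 + 168)/2 = 919.
Check: 751 · 919 = 690169.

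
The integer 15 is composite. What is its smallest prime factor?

3

15 is odd.
Digit sum 6, divisible by 3.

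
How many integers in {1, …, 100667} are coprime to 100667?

Factor: 100667 = 7 · 73 · 197.
φ(100667) = (7−1) · (73−1) · (197−1) = 6 · 72 · 196 = 84672.

84672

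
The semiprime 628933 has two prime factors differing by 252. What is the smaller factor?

Since p = q + 252, we have 628933 = q(q + 252), so q² + 252q − 628933 = 0.
Discriminant: 252² + 4·628933 = 63504 + 2515732 = 2579236; √2579236 = 1606.
q = (−252 + 1606)/2 = 677, and p = q + 252 = 929.
Check: 677 · 929 = 628933.

677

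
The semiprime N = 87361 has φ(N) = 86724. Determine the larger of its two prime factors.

φ(n) = (p−1)(q−1) = n − (p+q) + 1, so p + q = 87361 − 86724 + 1 = 638.
p and q are the roots of t² − 638t + 87361 = 0.
Discriminant: 638² − 4·87361 = 407044 − 349444 = 57600; √57600 = 240.
q = (638 − 240)/2 = 199, p = (638 + 240)/2 = 439.
Check: 199 · 439 = 87361.

439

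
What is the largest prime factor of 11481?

11481 = 3 · 3827
3827 = 43 · 89
89 is prime.
So 11481 = 3 · 43 · 89; the largest prime factor is 89.

89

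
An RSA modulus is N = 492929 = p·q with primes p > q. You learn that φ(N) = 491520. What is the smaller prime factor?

φ(n) = (p−1)(q−1) = n − (p+q) + 1, so p + q = 492929 − 491520 + 1 = 1410.
p and q are the roots of t² − 1410t + 492929 = 0.
Discriminant: 1410² − 4·492929 = 1988100 − 1971716 = 16384; √16384 = 128.
q = (1410 − 128)/2 = 641, p = (1410 + 128)/2 = 769.
Check: 641 · 769 = 492929.

641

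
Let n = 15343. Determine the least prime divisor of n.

67

15343 is odd.
Digit sum 16, not divisible by 3.
Ends in 3: not divisible by 5.
7: 15343 = 7·2191 + 6
11: 15343 = 11·1394 + 9
13: 15343 = 13·1180 + 3
17: 15343 = 17·902 + 9
19: 15343 = 19·807 + 10
23: 15343 = 23·667 + 2
29: 15343 = 29·529 + 2
31: 15343 = 31·494 + 29
37: 15343 = 37·414 + 25
41: 15343 = 41·374 + 9
43: 15343 = 43·356 + 35
47: 15343 = 47·326 + 21
53: 15343 = 53·289 + 26
59: 15343 = 59·260 + 3
61: 15343 = 61·251 + 32
67: 15343 = 67·229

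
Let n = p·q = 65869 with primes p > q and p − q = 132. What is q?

199

Since p = q + 132, we have 65869 = q(q + 132), so q² + 132q − 65869 = 0.
Discriminant: 132² + 4·65869 = 17424 + 263476 = 280900; √280900 = 530.
q = (−132 + 530)/2 = 199, and p = q + 132 = 331.
Check: 199 · 331 = 65869.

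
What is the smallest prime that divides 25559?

25559 is odd.
Digit sum 26, not divisible by 3.
Ends in 9: not divisible by 5.
7: 25559 = 7·3651 + 2
11: 25559 = 11·2323 + 6
13: 25559 = 13·1966 + 1
17: 25559 = 17·1503 + 8
19: 25559 = 19·1345 + 4
23: 25559 = 23·1111 + 6
29: 25559 = 29·881 + 10
31: 25559 = 31·824 + 15
37: 25559 = 37·690 + 29
41: 25559 = 41·623 + 16
43: 25559 = 43·594 + 17
47: 25559 = 47·543 + 38
53: 25559 = 53·482 + 13
59: 25559 = 59·433 + 12
61: 25559 = 61·419

61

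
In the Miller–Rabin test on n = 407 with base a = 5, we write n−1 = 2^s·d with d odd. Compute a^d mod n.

279

407 − 1 = 406 = 2^1 · 203, so d = 203.
5^1 ≡ 5 (mod 407)
5^2 ≡ 5^2 = 25 ≡ 25 (mod 407)
5^4 ≡ 25^2 = 625 ≡ 218 (mod 407)
5^8 ≡ 218^2 = 47524 ≡ 312 (mod 407)
5^16 ≡ 312^2 = 97344 ≡ 71 (mod 407)
5^32 ≡ 71^2 = 5041 ≡ 157 (mod 407)
5^64 ≡ 157^2 = 24649 ≡ 229 (mod 407)
5^128 ≡ 229^2 = 52441 ≡ 345 (mod 407)
203 = 128 + 64 + 8 + 2 + 1 in binary powers of 2.
So 5^203 ≡ 345 · 229 · 312 · 25 · 5 ≡ 279 (mod 407).
Squaring chain: 279; never reaches −1, so base 5 is a Miller–Rabin witness that 407 is composite.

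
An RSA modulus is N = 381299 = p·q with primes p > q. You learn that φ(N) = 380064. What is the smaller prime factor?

φ(n) = (p−1)(q−1) = n − (p+q) + 1, so p + q = 381299 − 380064 + 1 = 1236.
p and q are the roots of t² − 1236t + 381299 = 0.
Discriminant: 1236² − 4·381299 = 1527696 − 1525196 = 2500; √2500 = 50.
q = (1236 − 50)/2 = 593, p = (1236 + 50)/2 = 643.
Check: 593 · 643 = 381299.

593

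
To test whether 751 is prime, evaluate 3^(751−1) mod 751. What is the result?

3^1 ≡ 3 (mod 751)
3^2 ≡ 3^2 = 9 ≡ 9 (mod 751)
3^4 ≡ 9^2 = 81 ≡ 81 (mod 751)
3^8 ≡ 81^2 = 6561 ≡ 553 (mod 751)
3^16 ≡ 553^2 = 305809 ≡ 152 (mod 751)
3^32 ≡ 152^2 = 23104 ≡ 574 (mod 751)
3^64 ≡ 574^2 = 329476 ≡ 538 (mod 751)
3^128 ≡ 538^2 = 289444 ≡ 309 (mod 751)
3^256 ≡ 309^2 = 95481 ≡ 104 (mod 751)
3^512 ≡ 104^2 = 10816 ≡ 302 (mod 751)
750 = 512 + 128 + 64 + 32 + 8 + 4 + 2 in binary powers of 2.
So 3^750 ≡ 302 · 309 · 538 · 574 · 553 · 81 · 9 ≡ 1 (mod 751).
Since the result is 1, base 3 gives no evidence that 751 is composite.

1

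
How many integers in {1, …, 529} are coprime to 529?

506

Factor: 529 = 23^2.
φ(529) = 23^1·(23−1) = 506.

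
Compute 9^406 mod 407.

9

9^1 ≡ 9 (mod 407)
9^2 ≡ 9^2 = 81 ≡ 81 (mod 407)
9^4 ≡ 81^2 = 6561 ≡ 49 (mod 407)
9^8 ≡ 49^2 = 2401 ≡ 366 (mod 407)
9^16 ≡ 366^2 = 133956 ≡ 53 (mod 407)
9^32 ≡ 53^2 = 2809 ≡ 367 (mod 407)
9^64 ≡ 367^2 = 134689 ≡ 379 (mod 407)
9^128 ≡ 379^2 = 143641 ≡ 377 (mod 407)
9^256 ≡ 377^2 = 142129 ≡ 86 (mod 407)
406 = 256 + 128 + 16 + 4 + 2 in binary powers of 2.
So 9^406 ≡ 86 · 377 · 53 · 49 · 81 ≡ 9 (mod 407).
Since 9 ≠ 1, base 9 is a Fermat witness: 407 is composite.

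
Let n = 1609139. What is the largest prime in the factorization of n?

73

1609139 = 7 · 229877
229877 = 47 · 4891
4891 = 67 · 73
73 is prime.
So 1609139 = 7 · 47 · 67 · 73; the largest prime factor is 73.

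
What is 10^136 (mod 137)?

10^1 ≡ 10 (mod 137)
10^2 ≡ 10^2 = 100 ≡ 100 (mod 137)
10^4 ≡ 100^2 = 10000 ≡ 136 (mod 137)
10^8 ≡ 136^2 = 18496 ≡ 1 (mod 137)
10^16 ≡ 1^2 = 1 ≡ 1 (mod 137)
10^32 ≡ 1^2 = 1 ≡ 1 (mod 137)
10^64 ≡ 1^2 = 1 ≡ 1 (mod 137)
10^128 ≡ 1^2 = 1 ≡ 1 (mod 137)
136 = 128 + 8 in binary powers of 2.
So 10^136 ≡ 1 · 1 ≡ 1 (mod 137).
Since the result is 1, base 10 gives no evidence that 137 is composite.

1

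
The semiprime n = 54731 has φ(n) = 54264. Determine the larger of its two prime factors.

φ(n) = (p−1)(q−1) = n − (p+q) + 1, so p + q = 54731 − 54264 + 1 = 468.
p and q are the roots of t² − 468t + 54731 = 0.
Discriminant: 468² − 4·54731 = 219024 − 218924 = 100; √100 = 10.
q = (468 − 10)/2 = 229, p = (468 + 10)/2 = 239.
Check: 229 · 239 = 54731.

239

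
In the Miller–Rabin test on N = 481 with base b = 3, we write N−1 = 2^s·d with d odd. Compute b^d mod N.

481 − 1 = 480 = 2^5 · 15, so d = 15.
3^1 ≡ 3 (mod 481)
3^2 ≡ 3^2 = 9 ≡ 9 (mod 481)
3^4 ≡ 9^2 = 81 ≡ 81 (mod 481)
3^8 ≡ 81^2 = 6561 ≡ 308 (mod 481)
15 = 8 + 4 + 2 + 1 in binary powers of 2.
So 3^15 ≡ 308 · 81 · 9 · 3 ≡ 196 (mod 481).
Squaring chain: 196 → 417 → 248 → 417 → 248; never reaches −1, so base 3 is a Miller–Rabin witness that 481 is composite.

196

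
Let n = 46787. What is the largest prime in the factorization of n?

46787 = 13 · 3599
3599 = 59 · 61
61 is prime.
So 46787 = 13 · 59 · 61; the largest prime factor is 61.

61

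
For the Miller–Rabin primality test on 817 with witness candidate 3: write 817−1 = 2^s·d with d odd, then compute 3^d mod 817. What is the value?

817 − 1 = 816 = 2^4 · 51, so d = 51.
3^1 ≡ 3 (mod 817)
3^2 ≡ 3^2 = 9 ≡ 9 (mod 817)
3^4 ≡ 9^2 = 81 ≡ 81 (mod 817)
3^8 ≡ 81^2 = 6561 ≡ 25 (mod 817)
3^16 ≡ 25^2 = 625 ≡ 625 (mod 817)
3^32 ≡ 625^2 = 390625 ≡ 99 (mod 817)
51 = 32 + 16 + 2 + 1 in binary powers of 2.
So 3^51 ≡ 99 · 625 · 9 · 3 ≡ 677 (mod 817).
Squaring chain: 677 → 809 → 64 → 11; never reaches −1, so base 3 is a Miller–Rabin witness that 817 is composite.

677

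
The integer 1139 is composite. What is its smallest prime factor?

1139 is odd.
Digit sum 14, not divisible by 3.
Ends in 9: not divisible by 5.
7: 1139 = 7·162 + 5
11: 1139 = 11·103 + 6
13: 1139 = 13·87 + 8
17: 1139 = 17·67

17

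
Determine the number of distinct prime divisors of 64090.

64090 = 2 · 32045
32045 = 5 · 6409
6409 = 13 · 493
493 = 17 · 29
64090 = 2 · 5 · 13 · 17 · 29, which has 5 distinct prime factors.

5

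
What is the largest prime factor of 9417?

73

9417 = 3 · 3139
3139 = 43 · 73
73 is prime.
So 9417 = 3 · 43 · 73; the largest prime factor is 73.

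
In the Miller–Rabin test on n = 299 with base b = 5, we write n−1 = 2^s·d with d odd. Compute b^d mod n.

291

299 − 1 = 298 = 2^1 · 149, so d = 149.
5^1 ≡ 5 (mod 299)
5^2 ≡ 5^2 = 25 ≡ 25 (mod 299)
5^4 ≡ 25^2 = 625 ≡ 27 (mod 299)
5^8 ≡ 27^2 = 729 ≡ 131 (mod 299)
5^16 ≡ 131^2 = 17161 ≡ 118 (mod 299)
5^32 ≡ 118^2 = 13924 ≡ 170 (mod 299)
5^64 ≡ 170^2 = 28900 ≡ 196 (mod 299)
5^128 ≡ 196^2 = 38416 ≡ 144 (mod 299)
149 = 128 + 16 + 4 + 1 in binary powers of 2.
So 5^149 ≡ 144 · 118 · 27 · 5 ≡ 291 (mod 299).
Squaring chain: 291; never reaches −1, so base 5 is a Miller–Rabin witness that 299 is composite.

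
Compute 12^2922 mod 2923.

2378

12^1 ≡ 12 (mod 2923)
12^2 ≡ 12^2 = 144 ≡ 144 (mod 2923)
12^4 ≡ 144^2 = 20736 ≡ 275 (mod 2923)
12^8 ≡ 275^2 = 75625 ≡ 2550 (mod 2923)
12^16 ≡ 2550^2 = 6502500 ≡ 1748 (mod 2923)
12^32 ≡ 1748^2 = 3055504 ≡ 969 (mod 2923)
12^64 ≡ 969^2 = 938961 ≡ 678 (mod 2923)
12^128 ≡ 678^2 = 459684 ≡ 773 (mod 2923)
12^256 ≡ 773^2 = 597529 ≡ 1237 (mod 2923)
12^512 ≡ 1237^2 = 1530169 ≡ 1440 (mod 2923)
12^1024 ≡ 1440^2 = 2073600 ≡ 1193 (mod 2923)
12^2048 ≡ 1193^2 = 1423249 ≡ 2671 (mod 2923)
2922 = 2048 + 512 + 256 + 64 + 32 + 8 + 2 in binary powers of 2.
So 12^2922 ≡ 2671 · 1440 · 1237 · 678 · 969 · 2550 · 144 ≡ 2378 (mod 2923).
Since 2378 ≠ 1, base 12 is a Fermat witness: 2923 is composite.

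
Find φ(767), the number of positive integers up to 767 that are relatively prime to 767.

696

Factor: 767 = 13 · 59.
φ(767) = (13−1) · (59−1) = 12 · 58 = 696.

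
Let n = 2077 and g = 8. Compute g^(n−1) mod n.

349

8^1 ≡ 8 (mod 2077)
8^2 ≡ 8^2 = 64 ≡ 64 (mod 2077)
8^4 ≡ 64^2 = 4096 ≡ 2019 (mod 2077)
8^8 ≡ 2019^2 = 4076361 ≡ 1287 (mod 2077)
8^16 ≡ 1287^2 = 1656369 ≡ 1000 (mod 2077)
8^32 ≡ 1000^2 = 1000000 ≡ 963 (mod 2077)
8^64 ≡ 963^2 = 927369 ≡ 1027 (mod 2077)
8^128 ≡ 1027^2 = 1054729 ≡ 1690 (mod 2077)
8^256 ≡ 1690^2 = 2856100 ≡ 225 (mod 2077)
8^512 ≡ 225^2 = 50625 ≡ 777 (mod 2077)
8^1024 ≡ 777^2 = 603729 ≡ 1399 (mod 2077)
8^2048 ≡ 1399^2 = 1957201 ≡ 667 (mod 2077)
2076 = 2048 + 16 + 8 + 4 in binary powers of 2.
So 8^2076 ≡ 667 · 1000 · 1287 · 2019 ≡ 349 (mod 2077).
Since 349 ≠ 1, base 8 is a Fermat witness: 2077 is composite.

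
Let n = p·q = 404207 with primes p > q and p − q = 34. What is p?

653

Since p = q + 34, we have 404207 = q(q + 34), so q² + 34q − 404207 = 0.
Discriminant: 34² + 4·404207 = 1156 + 1616828 = 1617984; √1617984 = 1272.
q = (−34 + 1272)/2 = 619, and p = q + 34 = 653.
Check: 619 · 653 = 404207.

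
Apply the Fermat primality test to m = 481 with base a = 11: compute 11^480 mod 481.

1

11^1 ≡ 11 (mod 481)
11^2 ≡ 11^2 = 121 ≡ 121 (mod 481)
11^4 ≡ 121^2 = 14641 ≡ 211 (mod 481)
11^8 ≡ 211^2 = 44521 ≡ 269 (mod 481)
11^16 ≡ 269^2 = 72361 ≡ 211 (mod 481)
11^32 ≡ 211^2 = 44521 ≡ 269 (mod 481)
11^64 ≡ 269^2 = 72361 ≡ 211 (mod 481)
11^128 ≡ 211^2 = 44521 ≡ 269 (mod 481)
11^256 ≡ 269^2 = 72361 ≡ 211 (mod 481)
480 = 256 + 128 + 64 + 32 in binary powers of 2.
So 11^480 ≡ 211 · 269 · 211 · 269 ≡ 1 (mod 481).
Since the result is 1, base 11 gives no evidence that 481 is composite.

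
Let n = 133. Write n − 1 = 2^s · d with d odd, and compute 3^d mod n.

69

133 − 1 = 132 = 2^2 · 33, so d = 33.
3^1 ≡ 3 (mod 133)
3^2 ≡ 3^2 = 9 ≡ 9 (mod 133)
3^4 ≡ 9^2 = 81 ≡ 81 (mod 133)
3^8 ≡ 81^2 = 6561 ≡ 44 (mod 133)
3^16 ≡ 44^2 = 1936 ≡ 74 (mod 133)
3^32 ≡ 74^2 = 5476 ≡ 23 (mod 133)
33 = 32 + 1 in binary powers of 2.
So 3^33 ≡ 23 · 3 ≡ 69 (mod 133).
Squaring chain: 69 → 106; never reaches −1, so base 3 is a Miller–Rabin witness that 133 is composite.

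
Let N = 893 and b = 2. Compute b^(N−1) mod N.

2^1 ≡ 2 (mod 893)
2^2 ≡ 2^2 = 4 ≡ 4 (mod 893)
2^4 ≡ 4^2 = 16 ≡ 16 (mod 893)
2^8 ≡ 16^2 = 256 ≡ 256 (mod 893)
2^16 ≡ 256^2 = 65536 ≡ 347 (mod 893)
2^32 ≡ 347^2 = 120409 ≡ 747 (mod 893)
2^64 ≡ 747^2 = 558009 ≡ 777 (mod 893)
2^128 ≡ 777^2 = 603729 ≡ 61 (mod 893)
2^256 ≡ 61^2 = 3721 ≡ 149 (mod 893)
2^512 ≡ 149^2 = 22201 ≡ 769 (mod 893)
892 = 512 + 256 + 64 + 32 + 16 + 8 + 4 in binary powers of 2.
So 2^892 ≡ 769 · 149 · 777 · 747 · 347 · 256 · 16 ≡ 777 (mod 893).
Since 777 ≠ 1, base 2 is a Fermat witness: 893 is composite.

777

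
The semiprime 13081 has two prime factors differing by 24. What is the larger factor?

127

Since p = q + 24, we have 13081 = q(q + 24), so q² + 24q − 13081 = 0.
Discriminant: 24² + 4·13081 = 576 + 52324 = 52900; √52900 = 230.
q = (−24 + 230)/2 = 103, and p = q + 24 = 127.
Check: 103 · 127 = 13081.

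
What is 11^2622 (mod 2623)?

365

11^1 ≡ 11 (mod 2623)
11^2 ≡ 11^2 = 121 ≡ 121 (mod 2623)
11^4 ≡ 121^2 = 14641 ≡ 1526 (mod 2623)
11^8 ≡ 1526^2 = 2328676 ≡ 2075 (mod 2623)
11^16 ≡ 2075^2 = 4305625 ≡ 1282 (mod 2623)
11^32 ≡ 1282^2 = 1643524 ≡ 1526 (mod 2623)
11^64 ≡ 1526^2 = 2328676 ≡ 2075 (mod 2623)
11^128 ≡ 2075^2 = 4305625 ≡ 1282 (mod 2623)
11^256 ≡ 1282^2 = 1643524 ≡ 1526 (mod 2623)
11^512 ≡ 1526^2 = 2328676 ≡ 2075 (mod 2623)
11^1024 ≡ 2075^2 = 4305625 ≡ 1282 (mod 2623)
11^2048 ≡ 1282^2 = 1643524 ≡ 1526 (mod 2623)
2622 = 2048 + 512 + 32 + 16 + 8 + 4 + 2 in binary powers of 2.
So 11^2622 ≡ 1526 · 2075 · 1526 · 1282 · 2075 · 1526 · 121 ≡ 365 (mod 2623).
Since 365 ≠ 1, base 11 is a Fermat witness: 2623 is composite.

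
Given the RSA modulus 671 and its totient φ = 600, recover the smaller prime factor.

11

φ(n) = (p−1)(q−1) = n − (p+q) + 1, so p + q = 671 − 600 + 1 = 72.
p and q are the roots of t² − 72t + 671 = 0.
Discriminant: 72² − 4·671 = 5184 − 2684 = 2500; √2500 = 50.
q = (72 − 50)/2 = 11, p = (72 + 50)/2 = 61.
Check: 11 · 61 = 671.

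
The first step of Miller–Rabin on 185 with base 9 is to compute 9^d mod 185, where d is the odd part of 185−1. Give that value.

185 − 1 = 184 = 2^3 · 23, so d = 23.
9^1 ≡ 9 (mod 185)
9^2 ≡ 9^2 = 81 ≡ 81 (mod 185)
9^4 ≡ 81^2 = 6561 ≡ 86 (mod 185)
9^8 ≡ 86^2 = 7396 ≡ 181 (mod 185)
9^16 ≡ 181^2 = 32761 ≡ 16 (mod 185)
23 = 16 + 4 + 2 + 1 in binary powers of 2.
So 9^23 ≡ 16 · 86 · 81 · 9 ≡ 34 (mod 185).
Squaring chain: 34 → 46 → 81; never reaches −1, so base 9 is a Miller–Rabin witness that 185 is composite.

34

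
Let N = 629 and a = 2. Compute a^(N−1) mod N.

2^1 ≡ 2 (mod 629)
2^2 ≡ 2^2 = 4 ≡ 4 (mod 629)
2^4 ≡ 4^2 = 16 ≡ 16 (mod 629)
2^8 ≡ 16^2 = 256 ≡ 256 (mod 629)
2^16 ≡ 256^2 = 65536 ≡ 120 (mod 629)
2^32 ≡ 120^2 = 14400 ≡ 562 (mod 629)
2^64 ≡ 562^2 = 315844 ≡ 86 (mod 629)
2^128 ≡ 86^2 = 7396 ≡ 477 (mod 629)
2^256 ≡ 477^2 = 227529 ≡ 460 (mod 629)
2^512 ≡ 460^2 = 211600 ≡ 256 (mod 629)
628 = 512 + 64 + 32 + 16 + 4 in binary powers of 2.
So 2^628 ≡ 256 · 86 · 562 · 120 · 16 ≡ 305 (mod 629).
Since 305 ≠ 1, base 2 is a Fermat witness: 629 is composite.

305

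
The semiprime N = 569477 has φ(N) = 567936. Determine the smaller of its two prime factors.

φ(n) = (p−1)(q−1) = n − (p+q) + 1, so p + q = 569477 − 567936 + 1 = 1542.
p and q are the roots of t² − 1542t + 569477 = 0.
Discriminant: 1542² − 4·569477 = 2377764 − 2277908 = 99856; √99856 = 316.
q = (1542 − 316)/2 = 613, p = (1542 + 316)/2 = 929.
Check: 613 · 929 = 569477.

613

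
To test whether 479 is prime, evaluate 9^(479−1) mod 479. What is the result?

1

9^1 ≡ 9 (mod 479)
9^2 ≡ 9^2 = 81 ≡ 81 (mod 479)
9^4 ≡ 81^2 = 6561 ≡ 334 (mod 479)
9^8 ≡ 334^2 = 111556 ≡ 428 (mod 479)
9^16 ≡ 428^2 = 183184 ≡ 206 (mod 479)
9^32 ≡ 206^2 = 42436 ≡ 284 (mod 479)
9^64 ≡ 284^2 = 80656 ≡ 184 (mod 479)
9^128 ≡ 184^2 = 33856 ≡ 326 (mod 479)
9^256 ≡ 326^2 = 106276 ≡ 417 (mod 479)
478 = 256 + 128 + 64 + 16 + 8 + 4 + 2 in binary powers of 2.
So 9^478 ≡ 417 · 326 · 184 · 206 · 428 · 334 · 81 ≡ 1 (mod 479).
Since the result is 1, base 9 gives no evidence that 479 is composite.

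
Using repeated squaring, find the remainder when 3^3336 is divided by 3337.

144

3^1 ≡ 3 (mod 3337)
3^2 ≡ 3^2 = 9 ≡ 9 (mod 3337)
3^4 ≡ 9^2 = 81 ≡ 81 (mod 3337)
3^8 ≡ 81^2 = 6561 ≡ 3224 (mod 3337)
3^16 ≡ 3224^2 = 10394176 ≡ 2758 (mod 3337)
3^32 ≡ 2758^2 = 7606564 ≡ 1541 (mod 3337)
3^64 ≡ 1541^2 = 2374681 ≡ 2074 (mod 3337)
3^128 ≡ 2074^2 = 4301476 ≡ 83 (mod 3337)
3^256 ≡ 83^2 = 6889 ≡ 215 (mod 3337)
3^512 ≡ 215^2 = 46225 ≡ 2844 (mod 3337)
3^1024 ≡ 2844^2 = 8088336 ≡ 2785 (mod 3337)
3^2048 ≡ 2785^2 = 7756225 ≡ 1037 (mod 3337)
3336 = 2048 + 1024 + 256 + 8 in binary powers of 2.
So 3^3336 ≡ 1037 · 2785 · 215 · 3224 ≡ 144 (mod 3337).
Since 144 ≠ 1, base 3 is a Fermat witness: 3337 is composite.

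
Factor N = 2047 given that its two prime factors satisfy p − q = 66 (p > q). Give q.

23

Since p = q + 66, we have 2047 = q(q + 66), so q² + 66q − 2047 = 0.
Discriminant: 66² + 4·2047 = 4356 + 8188 = 12544; √12544 = 112.
q = (−66 + 112)/2 = 23, and p = q + 66 = 89.
Check: 23 · 89 = 2047.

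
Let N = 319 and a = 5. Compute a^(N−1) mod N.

136

5^1 ≡ 5 (mod 319)
5^2 ≡ 5^2 = 25 ≡ 25 (mod 319)
5^4 ≡ 25^2 = 625 ≡ 306 (mod 319)
5^8 ≡ 306^2 = 93636 ≡ 169 (mod 319)
5^16 ≡ 169^2 = 28561 ≡ 170 (mod 319)
5^32 ≡ 170^2 = 28900 ≡ 190 (mod 319)
5^64 ≡ 190^2 = 36100 ≡ 53 (mod 319)
5^128 ≡ 53^2 = 2809 ≡ 257 (mod 319)
5^256 ≡ 257^2 = 66049 ≡ 16 (mod 319)
318 = 256 + 32 + 16 + 8 + 4 + 2 in binary powers of 2.
So 5^318 ≡ 16 · 190 · 170 · 169 · 306 · 25 ≡ 136 (mod 319).
Since 136 ≠ 1, base 5 is a Fermat witness: 319 is composite.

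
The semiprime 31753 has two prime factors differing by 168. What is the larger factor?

Since p = q + 168, we have 31753 = q(q + 168), so q² + 168q − 31753 = 0.
Discriminant: 168² + 4·31753 = 28224 + 127012 = 155236; √155236 = 394.
q = (−168 + 394)/2 = 113, and p = q + 168 = 281.
Check: 113 · 281 = 31753.

281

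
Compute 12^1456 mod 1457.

794

12^1 ≡ 12 (mod 1457)
12^2 ≡ 12^2 = 144 ≡ 144 (mod 1457)
12^4 ≡ 144^2 = 20736 ≡ 338 (mod 1457)
12^8 ≡ 338^2 = 114244 ≡ 598 (mod 1457)
12^16 ≡ 598^2 = 357604 ≡ 639 (mod 1457)
12^32 ≡ 639^2 = 408321 ≡ 361 (mod 1457)
12^64 ≡ 361^2 = 130321 ≡ 648 (mod 1457)
12^128 ≡ 648^2 = 419904 ≡ 288 (mod 1457)
12^256 ≡ 288^2 = 82944 ≡ 1352 (mod 1457)
12^512 ≡ 1352^2 = 1827904 ≡ 826 (mod 1457)
12^1024 ≡ 826^2 = 682276 ≡ 400 (mod 1457)
1456 = 1024 + 256 + 128 + 32 + 16 in binary powers of 2.
So 12^1456 ≡ 400 · 1352 · 288 · 361 · 639 ≡ 794 (mod 1457).
Since 794 ≠ 1, base 12 is a Fermat witness: 1457 is composite.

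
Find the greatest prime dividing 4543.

59

4543 = 7 · 649
649 = 11 · 59
59 is prime.
So 4543 = 7 · 11 · 59; the largest prime factor is 59.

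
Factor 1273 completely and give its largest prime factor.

1273 = 19 · 67
67 is prime.
So 1273 = 19 · 67; the largest prime factor is 67.

67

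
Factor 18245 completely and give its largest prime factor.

89

18245 = 5 · 3649
3649 = 41 · 89
89 is prime.
So 18245 = 5 · 41 · 89; the largest prime factor is 89.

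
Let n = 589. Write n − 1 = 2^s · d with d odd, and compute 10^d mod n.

589 − 1 = 588 = 2^2 · 147, so d = 147.
10^1 ≡ 10 (mod 589)
10^2 ≡ 10^2 = 100 ≡ 100 (mod 589)
10^4 ≡ 100^2 = 10000 ≡ 576 (mod 589)
10^8 ≡ 576^2 = 331776 ≡ 169 (mod 589)
10^16 ≡ 169^2 = 28561 ≡ 289 (mod 589)
10^32 ≡ 289^2 = 83521 ≡ 472 (mod 589)
10^64 ≡ 472^2 = 222784 ≡ 142 (mod 589)
10^128 ≡ 142^2 = 20164 ≡ 138 (mod 589)
147 = 128 + 16 + 2 + 1 in binary powers of 2.
So 10^147 ≡ 138 · 289 · 100 · 10 ≡ 221 (mod 589).
Squaring chain: 221 → 543; never reaches −1, so base 10 is a Miller–Rabin witness that 589 is composite.

221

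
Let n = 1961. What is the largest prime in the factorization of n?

53

1961 = 37 · 53
53 is prime.
So 1961 = 37 · 53; the largest prime factor is 53.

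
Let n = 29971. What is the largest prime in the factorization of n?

43

29971 = 17 · 1763
1763 = 41 · 43
43 is prime.
So 29971 = 17 · 41 · 43; the largest prime factor is 43.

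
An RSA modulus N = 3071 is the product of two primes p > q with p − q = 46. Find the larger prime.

83

Since p = q + 46, we have 3071 = q(q + 46), so q² + 46q − 3071 = 0.
Discriminant: 46² + 4·3071 = 2116 + 12284 = 14400; √14400 = 120.
q = (−46 + 120)/2 = 37, and p = q + 46 = 83.
Check: 37 · 83 = 3071.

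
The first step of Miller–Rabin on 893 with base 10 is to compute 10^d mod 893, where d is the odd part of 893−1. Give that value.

775

893 − 1 = 892 = 2^2 · 223, so d = 223.
10^1 ≡ 10 (mod 893)
10^2 ≡ 10^2 = 100 ≡ 100 (mod 893)
10^4 ≡ 100^2 = 10000 ≡ 177 (mod 893)
10^8 ≡ 177^2 = 31329 ≡ 74 (mod 893)
10^16 ≡ 74^2 = 5476 ≡ 118 (mod 893)
10^32 ≡ 118^2 = 13924 ≡ 529 (mod 893)
10^64 ≡ 529^2 = 279841 ≡ 332 (mod 893)
10^128 ≡ 332^2 = 110224 ≡ 385 (mod 893)
223 = 128 + 64 + 16 + 8 + 4 + 2 + 1 in binary powers of 2.
So 10^223 ≡ 385 · 332 · 118 · 74 · 177 · 100 · 10 ≡ 775 (mod 893).
Squaring chain: 775 → 529; never reaches −1, so base 10 is a Miller–Rabin witness that 893 is composite.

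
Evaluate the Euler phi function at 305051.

288288

Factor: 305051 = 29 · 67 · 157.
φ(305051) = (29−1) · (67−1) · (157−1) = 28 · 66 · 156 = 288288.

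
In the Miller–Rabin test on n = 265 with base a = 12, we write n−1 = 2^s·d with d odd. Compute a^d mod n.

265 − 1 = 264 = 2^3 · 33, so d = 33.
12^1 ≡ 12 (mod 265)
12^2 ≡ 12^2 = 144 ≡ 144 (mod 265)
12^4 ≡ 144^2 = 20736 ≡ 66 (mod 265)
12^8 ≡ 66^2 = 4356 ≡ 116 (mod 265)
12^16 ≡ 116^2 = 13456 ≡ 206 (mod 265)
12^32 ≡ 206^2 = 42436 ≡ 36 (mod 265)
33 = 32 + 1 in binary powers of 2.
So 12^33 ≡ 36 · 12 ≡ 167 (mod 265).
Squaring chain: 167 → 64 → 121; never reaches −1, so base 12 is a Miller–Rabin witness that 265 is composite.

167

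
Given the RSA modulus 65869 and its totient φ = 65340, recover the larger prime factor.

φ(n) = (p−1)(q−1) = n − (p+q) + 1, so p + q = 65869 − 65340 + 1 = 530.
p and q are the roots of t² − 530t + 65869 = 0.
Discriminant: 530² − 4·65869 = 280900 − 263476 = 17424; √17424 = 132.
q = (530 − 132)/2 = 199, p = (530 + 132)/2 = 331.
Check: 199 · 331 = 65869.

331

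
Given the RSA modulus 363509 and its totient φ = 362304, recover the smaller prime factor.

φ(n) = (p−1)(q−1) = n − (p+q) + 1, so p + q = 363509 − 362304 + 1 = 1206.
p and q are the roots of t² − 1206t + 363509 = 0.
Discriminant: 1206² − 4·363509 = 1454436 − 1454036 = 400; √400 = 20.
q = (1206 − 20)/2 = 593, p = (1206 + 20)/2 = 613.
Check: 593 · 613 = 363509.

593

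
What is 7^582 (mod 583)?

566

7^1 ≡ 7 (mod 583)
7^2 ≡ 7^2 = 49 ≡ 49 (mod 583)
7^4 ≡ 49^2 = 2401 ≡ 69 (mod 583)
7^8 ≡ 69^2 = 4761 ≡ 97 (mod 583)
7^16 ≡ 97^2 = 9409 ≡ 81 (mod 583)
7^32 ≡ 81^2 = 6561 ≡ 148 (mod 583)
7^64 ≡ 148^2 = 21904 ≡ 333 (mod 583)
7^128 ≡ 333^2 = 110889 ≡ 119 (mod 583)
7^256 ≡ 119^2 = 14161 ≡ 169 (mod 583)
7^512 ≡ 169^2 = 28561 ≡ 577 (mod 583)
582 = 512 + 64 + 4 + 2 in binary powers of 2.
So 7^582 ≡ 577 · 333 · 69 · 49 ≡ 566 (mod 583).
Since 566 ≠ 1, base 7 is a Fermat witness: 583 is composite.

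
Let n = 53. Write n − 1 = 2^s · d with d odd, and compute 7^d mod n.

53 − 1 = 52 = 2^2 · 13, so d = 13.
7^1 ≡ 7 (mod 53)
7^2 ≡ 7^2 = 49 ≡ 49 (mod 53)
7^4 ≡ 49^2 = 2401 ≡ 16 (mod 53)
7^8 ≡ 16^2 = 256 ≡ 44 (mod 53)
13 = 8 + 4 + 1 in binary powers of 2.
So 7^13 ≡ 44 · 16 · 7 ≡ 52 (mod 53).
Since 7^d ≡ 52 (mod 53), base 7 does not prove 53 composite.

52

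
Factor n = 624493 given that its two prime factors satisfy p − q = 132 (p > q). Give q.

Since p = q + 132, we have 624493 = q(q + 132), so q² + 132q − 624493 = 0.
Discriminant: 132² + 4·624493 = 17424 + 2497972 = 2515396; √2515396 = 1586.
q = (−132 + 1586)/2 = 727, and p = q + 132 = 859.
Check: 727 · 859 = 624493.

727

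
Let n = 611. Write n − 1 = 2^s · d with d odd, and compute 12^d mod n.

168

611 − 1 = 610 = 2^1 · 305, so d = 305.
12^1 ≡ 12 (mod 611)
12^2 ≡ 12^2 = 144 ≡ 144 (mod 611)
12^4 ≡ 144^2 = 20736 ≡ 573 (mod 611)
12^8 ≡ 573^2 = 328329 ≡ 222 (mod 611)
12^16 ≡ 222^2 = 49284 ≡ 404 (mod 611)
12^32 ≡ 404^2 = 163216 ≡ 79 (mod 611)
12^64 ≡ 79^2 = 6241 ≡ 131 (mod 611)
12^128 ≡ 131^2 = 17161 ≡ 53 (mod 611)
12^256 ≡ 53^2 = 2809 ≡ 365 (mod 611)
305 = 256 + 32 + 16 + 1 in binary powers of 2.
So 12^305 ≡ 365 · 79 · 404 · 12 ≡ 168 (mod 611).
Squaring chain: 168; never reaches −1, so base 12 is a Miller–Rabin witness that 611 is composite.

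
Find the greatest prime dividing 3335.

3335 = 5 · 667
667 = 23 · 29
29 is prime.
So 3335 = 5 · 23 · 29; the largest prime factor is 29.

29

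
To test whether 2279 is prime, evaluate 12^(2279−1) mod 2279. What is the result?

12^1 ≡ 12 (mod 2279)
12^2 ≡ 12^2 = 144 ≡ 144 (mod 2279)
12^4 ≡ 144^2 = 20736 ≡ 225 (mod 2279)
12^8 ≡ 225^2 = 50625 ≡ 487 (mod 2279)
12^16 ≡ 487^2 = 237169 ≡ 153 (mod 2279)
12^32 ≡ 153^2 = 23409 ≡ 619 (mod 2279)
12^64 ≡ 619^2 = 383161 ≡ 289 (mod 2279)
12^128 ≡ 289^2 = 83521 ≡ 1477 (mod 2279)
12^256 ≡ 1477^2 = 2181529 ≡ 526 (mod 2279)
12^512 ≡ 526^2 = 276676 ≡ 917 (mod 2279)
12^1024 ≡ 917^2 = 840889 ≡ 2217 (mod 2279)
12^2048 ≡ 2217^2 = 4915089 ≡ 1565 (mod 2279)
2278 = 2048 + 128 + 64 + 32 + 4 + 2 in binary powers of 2.
So 12^2278 ≡ 1565 · 1477 · 289 · 619 · 225 · 144 ≡ 1543 (mod 2279).
Since 1543 ≠ 1, base 12 is a Fermat witness: 2279 is composite.

1543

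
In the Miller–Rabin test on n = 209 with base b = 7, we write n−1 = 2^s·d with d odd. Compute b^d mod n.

209 − 1 = 208 = 2^4 · 13, so d = 13.
7^1 ≡ 7 (mod 209)
7^2 ≡ 7^2 = 49 ≡ 49 (mod 209)
7^4 ≡ 49^2 = 2401 ≡ 102 (mod 209)
7^8 ≡ 102^2 = 10404 ≡ 163 (mod 209)
13 = 8 + 4 + 1 in binary powers of 2.
So 7^13 ≡ 163 · 102 · 7 ≡ 178 (mod 209).
Squaring chain: 178 → 125 → 159 → 201; never reaches −1, so base 7 is a Miller–Rabin witness that 209 is composite.

178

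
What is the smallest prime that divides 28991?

28991 is odd.
Digit sum 29, not divisible by 3.
Ends in 1: not divisible by 5.
7: 28991 = 7·4141 + 4
11: 28991 = 11·2635 + 6
13: 28991 = 13·2230 + 1
17: 28991 = 17·1705 + 6
19: 28991 = 19·1525 + 16
23: 28991 = 23·1260 + 11
29: 28991 = 29·999 + 20
31: 28991 = 31·935 + 6
37: 28991 = 37·783 + 20
41: 28991 = 41·707 + 4
43: 28991 = 43·674 + 9
47: 28991 = 47·616 + 39
53: 28991 = 53·547

53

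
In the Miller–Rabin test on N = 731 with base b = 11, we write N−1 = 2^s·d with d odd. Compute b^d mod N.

731 − 1 = 730 = 2^1 · 365, so d = 365.
11^1 ≡ 11 (mod 731)
11^2 ≡ 11^2 = 121 ≡ 121 (mod 731)
11^4 ≡ 121^2 = 14641 ≡ 21 (mod 731)
11^8 ≡ 21^2 = 441 ≡ 441 (mod 731)
11^16 ≡ 441^2 = 194481 ≡ 35 (mod 731)
11^32 ≡ 35^2 = 1225 ≡ 494 (mod 731)
11^64 ≡ 494^2 = 244036 ≡ 613 (mod 731)
11^128 ≡ 613^2 = 375769 ≡ 35 (mod 731)
11^256 ≡ 35^2 = 1225 ≡ 494 (mod 731)
365 = 256 + 64 + 32 + 8 + 4 + 1 in binary powers of 2.
So 11^365 ≡ 494 · 613 · 494 · 441 · 21 · 11 ≡ 398 (mod 731).
Squaring chain: 398; never reaches −1, so base 11 is a Miller–Rabin witness that 731 is composite.

398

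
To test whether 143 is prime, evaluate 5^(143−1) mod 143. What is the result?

5^1 ≡ 5 (mod 143)
5^2 ≡ 5^2 = 25 ≡ 25 (mod 143)
5^4 ≡ 25^2 = 625 ≡ 53 (mod 143)
5^8 ≡ 53^2 = 2809 ≡ 92 (mod 143)
5^16 ≡ 92^2 = 8464 ≡ 27 (mod 143)
5^32 ≡ 27^2 = 729 ≡ 14 (mod 143)
5^64 ≡ 14^2 = 196 ≡ 53 (mod 143)
5^128 ≡ 53^2 = 2809 ≡ 92 (mod 143)
142 = 128 + 8 + 4 + 2 in binary powers of 2.
So 5^142 ≡ 92 · 92 · 53 · 25 ≡ 25 (mod 143).
Since 25 ≠ 1, base 5 is a Fermat witness: 143 is composite.

25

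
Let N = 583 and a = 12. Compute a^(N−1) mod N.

221

12^1 ≡ 12 (mod 583)
12^2 ≡ 12^2 = 144 ≡ 144 (mod 583)
12^4 ≡ 144^2 = 20736 ≡ 331 (mod 583)
12^8 ≡ 331^2 = 109561 ≡ 540 (mod 583)
12^16 ≡ 540^2 = 291600 ≡ 100 (mod 583)
12^32 ≡ 100^2 = 10000 ≡ 89 (mod 583)
12^64 ≡ 89^2 = 7921 ≡ 342 (mod 583)
12^128 ≡ 342^2 = 116964 ≡ 364 (mod 583)
12^256 ≡ 364^2 = 132496 ≡ 155 (mod 583)
12^512 ≡ 155^2 = 24025 ≡ 122 (mod 583)
582 = 512 + 64 + 4 + 2 in binary powers of 2.
So 12^582 ≡ 122 · 342 · 331 · 144 ≡ 221 (mod 583).
Since 221 ≠ 1, base 12 is a Fermat witness: 583 is composite.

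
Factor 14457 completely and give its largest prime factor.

14457 = 3 · 4819
4819 = 61 · 79
79 is prime.
So 14457 = 3 · 61 · 79; the largest prime factor is 79.

79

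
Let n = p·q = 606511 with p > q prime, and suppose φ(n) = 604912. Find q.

617

φ(n) = (p−1)(q−1) = n − (p+q) + 1, so p + q = 606511 − 604912 + 1 = 1600.
p and q are the roots of t² − 1600t + 606511 = 0.
Discriminant: 1600² − 4·606511 = 2560000 − 2426044 = 133956; √133956 = 366.
q = (1600 − 366)/2 = 617, p = (1600 + 366)/2 = 983.
Check: 617 · 983 = 606511.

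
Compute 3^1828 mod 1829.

3^1 ≡ 3 (mod 1829)
3^2 ≡ 3^2 = 9 ≡ 9 (mod 1829)
3^4 ≡ 9^2 = 81 ≡ 81 (mod 1829)
3^8 ≡ 81^2 = 6561 ≡ 1074 (mod 1829)
3^16 ≡ 1074^2 = 1153476 ≡ 1206 (mod 1829)
3^32 ≡ 1206^2 = 1454436 ≡ 381 (mod 1829)
3^64 ≡ 381^2 = 145161 ≡ 670 (mod 1829)
3^128 ≡ 670^2 = 448900 ≡ 795 (mod 1829)
3^256 ≡ 795^2 = 632025 ≡ 1020 (mod 1829)
3^512 ≡ 1020^2 = 1040400 ≡ 1528 (mod 1829)
3^1024 ≡ 1528^2 = 2334784 ≡ 980 (mod 1829)
1828 = 1024 + 512 + 256 + 32 + 4 in binary powers of 2.
So 3^1828 ≡ 980 · 1528 · 1020 · 381 · 81 ≡ 534 (mod 1829).
Since 534 ≠ 1, base 3 is a Fermat witness: 1829 is composite.

534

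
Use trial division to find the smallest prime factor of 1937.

13

1937 is odd.
Digit sum 20, not divisible by 3.
Ends in 7: not divisible by 5.
7: 1937 = 7·276 + 5
11: 1937 = 11·176 + 1
13: 1937 = 13·149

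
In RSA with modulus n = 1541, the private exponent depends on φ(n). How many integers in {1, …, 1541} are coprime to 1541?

1452

Factor: 1541 = 23 · 67.
φ(1541) = (23−1) · (67−1) = 22 · 66 = 1452.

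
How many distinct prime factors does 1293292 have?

1293292 = 2^2 · 323323
323323 = 7 · 46189
46189 = 11 · 4199
4199 = 13 · 323
323 = 17 · 19
1293292 = 2^2 · 7 · 11 · 13 · 17 · 19, which has 6 distinct prime factors.

6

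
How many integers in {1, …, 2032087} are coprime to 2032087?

Factor: 2032087 = 103 · 109 · 181.
φ(2032087) = (103−1) · (109−1) · (181−1) = 102 · 108 · 180 = 1982880.

1982880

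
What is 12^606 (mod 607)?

12^1 ≡ 12 (mod 607)
12^2 ≡ 12^2 = 144 ≡ 144 (mod 607)
12^4 ≡ 144^2 = 20736 ≡ 98 (mod 607)
12^8 ≡ 98^2 = 9604 ≡ 499 (mod 607)
12^16 ≡ 499^2 = 249001 ≡ 131 (mod 607)
12^32 ≡ 131^2 = 17161 ≡ 165 (mod 607)
12^64 ≡ 165^2 = 27225 ≡ 517 (mod 607)
12^128 ≡ 517^2 = 267289 ≡ 209 (mod 607)
12^256 ≡ 209^2 = 43681 ≡ 584 (mod 607)
12^512 ≡ 584^2 = 341056 ≡ 529 (mod 607)
606 = 512 + 64 + 16 + 8 + 4 + 2 in binary powers of 2.
So 12^606 ≡ 529 · 517 · 131 · 499 · 98 · 144 ≡ 1 (mod 607).
Since the result is 1, base 12 gives no evidence that 607 is composite.

1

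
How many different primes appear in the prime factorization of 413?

413 = 7 · 59
413 = 7 · 59, which has 2 distinct prime factors.

2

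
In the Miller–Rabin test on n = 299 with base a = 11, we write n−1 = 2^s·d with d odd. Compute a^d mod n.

299 − 1 = 298 = 2^1 · 149, so d = 149.
11^1 ≡ 11 (mod 299)
11^2 ≡ 11^2 = 121 ≡ 121 (mod 299)
11^4 ≡ 121^2 = 14641 ≡ 289 (mod 299)
11^8 ≡ 289^2 = 83521 ≡ 100 (mod 299)
11^16 ≡ 100^2 = 10000 ≡ 133 (mod 299)
11^32 ≡ 133^2 = 17689 ≡ 48 (mod 299)
11^64 ≡ 48^2 = 2304 ≡ 211 (mod 299)
11^128 ≡ 211^2 = 44521 ≡ 269 (mod 299)
149 = 128 + 16 + 4 + 1 in binary powers of 2.
So 11^149 ≡ 269 · 133 · 289 · 11 ≡ 267 (mod 299).
Squaring chain: 267; never reaches −1, so base 11 is a Miller–Rabin witness that 299 is composite.

267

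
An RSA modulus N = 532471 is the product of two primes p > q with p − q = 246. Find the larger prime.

Since p = q + 246, we have 532471 = q(q + 246), so q² + 246q − 532471 = 0.
Discriminant: 246² + 4·532471 = 60516 + 2129884 = 2190400; √2190400 = 1480.
q = (−246 + 1480)/2 = 617, and p = q + 246 = 863.
Check: 617 · 863 = 532471.

863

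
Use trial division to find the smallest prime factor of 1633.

23

1633 is odd.
Digit sum 13, not divisible by 3.
Ends in 3: not divisible by 5.
7: 1633 = 7·233 + 2
11: 1633 = 11·148 + 5
13: 1633 = 13·125 + 8
17: 1633 = 17·96 + 1
19: 1633 = 19·85 + 18
23: 1633 = 23·71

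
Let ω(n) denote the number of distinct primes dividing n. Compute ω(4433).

3

4433 = 11 · 403
403 = 13 · 31
4433 = 11 · 13 · 31, which has 3 distinct prime factors.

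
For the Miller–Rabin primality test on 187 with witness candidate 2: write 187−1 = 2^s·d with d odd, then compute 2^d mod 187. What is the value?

187 − 1 = 186 = 2^1 · 93, so d = 93.
2^1 ≡ 2 (mod 187)
2^2 ≡ 2^2 = 4 ≡ 4 (mod 187)
2^4 ≡ 4^2 = 16 ≡ 16 (mod 187)
2^8 ≡ 16^2 = 256 ≡ 69 (mod 187)
2^16 ≡ 69^2 = 4761 ≡ 86 (mod 187)
2^32 ≡ 86^2 = 7396 ≡ 103 (mod 187)
2^64 ≡ 103^2 = 10609 ≡ 137 (mod 187)
93 = 64 + 16 + 8 + 4 + 1 in binary powers of 2.
So 2^93 ≡ 137 · 86 · 69 · 16 · 2 ≡ 151 (mod 187).
Squaring chain: 151; never reaches −1, so base 2 is a Miller–Rabin witness that 187 is composite.

151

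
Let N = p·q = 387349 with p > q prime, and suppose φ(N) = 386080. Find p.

761

φ(n) = (p−1)(q−1) = n − (p+q) + 1, so p + q = 387349 − 386080 + 1 = 1270.
p and q are the roots of t² − 1270t + 387349 = 0.
Discriminant: 1270² − 4·387349 = 1612900 − 1549396 = 63504; √63504 = 252.
q = (1270 − 252)/2 = 509, p = (1270 + 252)/2 = 761.
Check: 509 · 761 = 387349.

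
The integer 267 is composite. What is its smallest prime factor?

267 is odd.
Digit sum 15, divisible by 3.

3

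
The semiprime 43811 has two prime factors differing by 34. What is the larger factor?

Since p = q + 34, we have 43811 = q(q + 34), so q² + 34q − 43811 = 0.
Discriminant: 34² + 4·43811 = 1156 + 175244 = 176400; √176400 = 420.
q = (−34 + 420)/2 = 193, and p = q + 34 = 227.
Check: 193 · 227 = 43811.

227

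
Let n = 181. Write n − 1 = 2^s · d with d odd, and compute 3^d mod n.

181 − 1 = 180 = 2^2 · 45, so d = 45.
3^1 ≡ 3 (mod 181)
3^2 ≡ 3^2 = 9 ≡ 9 (mod 181)
3^4 ≡ 9^2 = 81 ≡ 81 (mod 181)
3^8 ≡ 81^2 = 6561 ≡ 45 (mod 181)
3^16 ≡ 45^2 = 2025 ≡ 34 (mod 181)
3^32 ≡ 34^2 = 1156 ≡ 70 (mod 181)
45 = 32 + 8 + 4 + 1 in binary powers of 2.
So 3^45 ≡ 70 · 45 · 81 · 3 ≡ 1 (mod 181).
Since 3^d ≡ 1 (mod 181), base 3 does not prove 181 composite.

1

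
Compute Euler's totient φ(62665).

Factor: 62665 = 5 · 83 · 151.
φ(62665) = (5−1) · (83−1) · (151−1) = 4 · 82 · 150 = 49200.

49200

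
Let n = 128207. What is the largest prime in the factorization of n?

59

128207 = 41 · 3127
3127 = 53 · 59
59 is prime.
So 128207 = 41 · 53 · 59; the largest prime factor is 59.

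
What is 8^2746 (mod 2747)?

1958

8^1 ≡ 8 (mod 2747)
8^2 ≡ 8^2 = 64 ≡ 64 (mod 2747)
8^4 ≡ 64^2 = 4096 ≡ 1349 (mod 2747)
8^8 ≡ 1349^2 = 1819801 ≡ 1287 (mod 2747)
8^16 ≡ 1287^2 = 1656369 ≡ 2675 (mod 2747)
8^32 ≡ 2675^2 = 7155625 ≡ 2437 (mod 2747)
8^64 ≡ 2437^2 = 5938969 ≡ 2702 (mod 2747)
8^128 ≡ 2702^2 = 7300804 ≡ 2025 (mod 2747)
8^256 ≡ 2025^2 = 4100625 ≡ 2101 (mod 2747)
8^512 ≡ 2101^2 = 4414201 ≡ 2519 (mod 2747)
8^1024 ≡ 2519^2 = 6345361 ≡ 2538 (mod 2747)
8^2048 ≡ 2538^2 = 6441444 ≡ 2476 (mod 2747)
2746 = 2048 + 512 + 128 + 32 + 16 + 8 + 2 in binary powers of 2.
So 8^2746 ≡ 2476 · 2519 · 2025 · 2437 · 2675 · 1287 · 64 ≡ 1958 (mod 2747).
Since 1958 ≠ 1, base 8 is a Fermat witness: 2747 is composite.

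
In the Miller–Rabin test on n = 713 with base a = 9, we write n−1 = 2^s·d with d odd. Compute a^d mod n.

713 − 1 = 712 = 2^3 · 89, so d = 89.
9^1 ≡ 9 (mod 713)
9^2 ≡ 9^2 = 81 ≡ 81 (mod 713)
9^4 ≡ 81^2 = 6561 ≡ 144 (mod 713)
9^8 ≡ 144^2 = 20736 ≡ 59 (mod 713)
9^16 ≡ 59^2 = 3481 ≡ 629 (mod 713)
9^32 ≡ 629^2 = 395641 ≡ 639 (mod 713)
9^64 ≡ 639^2 = 408321 ≡ 485 (mod 713)
89 = 64 + 16 + 8 + 1 in binary powers of 2.
So 9^89 ≡ 485 · 629 · 59 · 9 ≡ 193 (mod 713).
Squaring chain: 193 → 173 → 696; never reaches −1, so base 9 is a Miller–Rabin witness that 713 is composite.

193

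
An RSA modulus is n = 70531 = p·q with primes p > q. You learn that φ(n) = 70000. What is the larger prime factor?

281

φ(n) = (p−1)(q−1) = n − (p+q) + 1, so p + q = 70531 − 70000 + 1 = 532.
p and q are the roots of t² − 532t + 70531 = 0.
Discriminant: 532² − 4·70531 = 283024 − 282124 = 900; √900 = 30.
q = (532 − 30)/2 = 251, p = (532 + 30)/2 = 281.
Check: 251 · 281 = 70531.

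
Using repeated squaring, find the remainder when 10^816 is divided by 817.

391

10^1 ≡ 10 (mod 817)
10^2 ≡ 10^2 = 100 ≡ 100 (mod 817)
10^4 ≡ 100^2 = 10000 ≡ 196 (mod 817)
10^8 ≡ 196^2 = 38416 ≡ 17 (mod 817)
10^16 ≡ 17^2 = 289 ≡ 289 (mod 817)
10^32 ≡ 289^2 = 83521 ≡ 187 (mod 817)
10^64 ≡ 187^2 = 34969 ≡ 655 (mod 817)
10^128 ≡ 655^2 = 429025 ≡ 100 (mod 817)
10^256 ≡ 100^2 = 10000 ≡ 196 (mod 817)
10^512 ≡ 196^2 = 38416 ≡ 17 (mod 817)
816 = 512 + 256 + 32 + 16 in binary powers of 2.
So 10^816 ≡ 17 · 196 · 187 · 289 ≡ 391 (mod 817).
Since 391 ≠ 1, base 10 is a Fermat witness: 817 is composite.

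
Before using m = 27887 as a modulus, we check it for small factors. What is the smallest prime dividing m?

27887 is odd.
Digit sum 32, not divisible by 3.
Ends in 7: not divisible by 5.
7: 27887 = 7·3983 + 6
11: 27887 = 11·2535 + 2
13: 27887 = 13·2145 + 2
17: 27887 = 17·1640 + 7
19: 27887 = 19·1467 + 14
23: 27887 = 23·1212 + 11
29: 27887 = 29·961 + 18
31: 27887 = 31·899 + 18
37: 27887 = 37·753 + 26
41: 27887 = 41·680 + 7
43: 27887 = 43·648 + 23
47: 27887 = 47·593 + 16
53: 27887 = 53·526 + 9
59: 27887 = 59·472 + 39
61: 27887 = 61·457 + 10
67: 27887 = 67·416 + 15
71: 27887 = 71·392 + 55
73: 27887 = 73·382 + 1
79: 27887 = 79·353

79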